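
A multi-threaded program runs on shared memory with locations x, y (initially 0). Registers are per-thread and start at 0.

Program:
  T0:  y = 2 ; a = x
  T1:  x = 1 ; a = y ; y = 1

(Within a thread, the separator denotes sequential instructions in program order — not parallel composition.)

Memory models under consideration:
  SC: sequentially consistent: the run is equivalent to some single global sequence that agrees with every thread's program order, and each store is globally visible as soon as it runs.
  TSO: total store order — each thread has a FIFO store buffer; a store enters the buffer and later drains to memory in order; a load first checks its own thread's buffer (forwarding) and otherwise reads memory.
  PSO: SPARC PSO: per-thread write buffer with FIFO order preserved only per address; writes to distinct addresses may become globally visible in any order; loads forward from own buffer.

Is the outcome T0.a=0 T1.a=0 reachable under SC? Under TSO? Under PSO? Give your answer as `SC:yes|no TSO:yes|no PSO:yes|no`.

outcome vector order: (T0.a,T1.a)
under SC → (0,2), (1,0), (1,2)
under TSO → (0,0), (0,2), (1,0), (1,2)
under PSO → (0,0), (0,2), (1,0), (1,2)
target (0,0) ∈ {TSO,PSO}

SC:no TSO:yes PSO:yes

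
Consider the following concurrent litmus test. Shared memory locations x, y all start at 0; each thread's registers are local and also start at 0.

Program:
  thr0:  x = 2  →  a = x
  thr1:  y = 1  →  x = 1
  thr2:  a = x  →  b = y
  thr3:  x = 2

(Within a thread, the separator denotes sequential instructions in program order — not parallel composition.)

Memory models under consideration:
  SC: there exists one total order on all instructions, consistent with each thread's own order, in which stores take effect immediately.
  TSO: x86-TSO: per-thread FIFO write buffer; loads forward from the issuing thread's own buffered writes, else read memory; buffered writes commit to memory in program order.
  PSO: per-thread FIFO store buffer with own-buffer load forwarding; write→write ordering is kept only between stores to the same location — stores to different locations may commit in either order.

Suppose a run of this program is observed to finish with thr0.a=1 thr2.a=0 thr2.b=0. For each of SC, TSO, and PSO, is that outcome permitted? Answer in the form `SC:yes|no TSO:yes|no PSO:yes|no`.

outcome vector order: (thr0.a,thr2.a,thr2.b)
[SC] allowed = {<1 0 0>, <1 0 1>, <1 1 1>, <1 2 0>, <1 2 1>, <2 0 0>, <2 0 1>, <2 1 1>, <2 2 0>, <2 2 1>}
[TSO] allowed = {<1 0 0>, <1 0 1>, <1 1 1>, <1 2 0>, <1 2 1>, <2 0 0>, <2 0 1>, <2 1 1>, <2 2 0>, <2 2 1>}
[PSO] allowed = {<1 0 0>, <1 0 1>, <1 1 0>, <1 1 1>, <1 2 0>, <1 2 1>, <2 0 0>, <2 0 1>, <2 1 0>, <2 1 1>, <2 2 0>, <2 2 1>}
target <1 0 0> ∈ {SC,TSO,PSO}

SC:yes TSO:yes PSO:yes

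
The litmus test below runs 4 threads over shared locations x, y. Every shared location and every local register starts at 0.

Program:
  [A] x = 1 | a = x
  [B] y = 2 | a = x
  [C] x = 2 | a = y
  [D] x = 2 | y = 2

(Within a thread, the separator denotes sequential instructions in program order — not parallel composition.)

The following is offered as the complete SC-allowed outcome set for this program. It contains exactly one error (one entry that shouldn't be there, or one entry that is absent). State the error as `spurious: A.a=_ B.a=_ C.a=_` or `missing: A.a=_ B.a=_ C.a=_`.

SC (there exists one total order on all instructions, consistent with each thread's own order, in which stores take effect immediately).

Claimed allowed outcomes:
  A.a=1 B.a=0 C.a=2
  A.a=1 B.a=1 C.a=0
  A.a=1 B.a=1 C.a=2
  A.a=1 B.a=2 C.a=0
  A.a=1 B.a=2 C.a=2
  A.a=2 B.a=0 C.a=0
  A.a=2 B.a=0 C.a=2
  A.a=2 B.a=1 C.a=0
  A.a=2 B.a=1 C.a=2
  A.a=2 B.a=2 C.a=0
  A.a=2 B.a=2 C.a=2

outcome vector order: (A.a,B.a,C.a)
under SC → <1 0 2> <1 1 0> <1 1 2> <1 2 0> <1 2 2> <2 0 2> <2 1 0> <2 1 2> <2 2 0> <2 2 2>
claimed∖SC = {<2 0 0>}

spurious: A.a=2 B.a=0 C.a=0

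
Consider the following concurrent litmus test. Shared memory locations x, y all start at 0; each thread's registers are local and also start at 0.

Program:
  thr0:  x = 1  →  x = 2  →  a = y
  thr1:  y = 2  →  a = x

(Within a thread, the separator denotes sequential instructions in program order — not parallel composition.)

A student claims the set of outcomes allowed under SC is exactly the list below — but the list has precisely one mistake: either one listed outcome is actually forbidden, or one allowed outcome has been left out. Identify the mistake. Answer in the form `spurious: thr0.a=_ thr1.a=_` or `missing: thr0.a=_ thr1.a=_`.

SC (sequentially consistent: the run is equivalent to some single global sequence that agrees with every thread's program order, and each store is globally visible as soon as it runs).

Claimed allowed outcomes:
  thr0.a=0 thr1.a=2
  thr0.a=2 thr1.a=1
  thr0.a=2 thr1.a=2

outcome vector order: (thr0.a,thr1.a)
under SC → 0/2; 2/0; 2/1; 2/2
SC∖claimed = {2/0}

missing: thr0.a=2 thr1.a=0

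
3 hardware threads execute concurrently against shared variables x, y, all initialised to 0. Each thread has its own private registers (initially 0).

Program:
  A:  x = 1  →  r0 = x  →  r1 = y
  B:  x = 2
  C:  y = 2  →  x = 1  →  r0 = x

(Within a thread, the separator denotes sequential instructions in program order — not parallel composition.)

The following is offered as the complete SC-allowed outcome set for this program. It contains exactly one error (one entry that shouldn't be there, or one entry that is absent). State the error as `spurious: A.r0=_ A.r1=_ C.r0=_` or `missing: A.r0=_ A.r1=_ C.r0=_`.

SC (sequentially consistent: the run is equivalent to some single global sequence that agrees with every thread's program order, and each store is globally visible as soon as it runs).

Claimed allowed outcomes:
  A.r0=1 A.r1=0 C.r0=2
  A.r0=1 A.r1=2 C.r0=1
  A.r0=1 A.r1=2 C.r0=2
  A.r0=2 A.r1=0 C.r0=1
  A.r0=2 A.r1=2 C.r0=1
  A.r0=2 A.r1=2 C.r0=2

missing: A.r0=1 A.r1=0 C.r0=1

outcome vector order: (A.r0,A.r1,C.r0)
SC: 7 outcomes — {101; 102; 121; 122; 201; 221; 222}
SC∖claimed = {101}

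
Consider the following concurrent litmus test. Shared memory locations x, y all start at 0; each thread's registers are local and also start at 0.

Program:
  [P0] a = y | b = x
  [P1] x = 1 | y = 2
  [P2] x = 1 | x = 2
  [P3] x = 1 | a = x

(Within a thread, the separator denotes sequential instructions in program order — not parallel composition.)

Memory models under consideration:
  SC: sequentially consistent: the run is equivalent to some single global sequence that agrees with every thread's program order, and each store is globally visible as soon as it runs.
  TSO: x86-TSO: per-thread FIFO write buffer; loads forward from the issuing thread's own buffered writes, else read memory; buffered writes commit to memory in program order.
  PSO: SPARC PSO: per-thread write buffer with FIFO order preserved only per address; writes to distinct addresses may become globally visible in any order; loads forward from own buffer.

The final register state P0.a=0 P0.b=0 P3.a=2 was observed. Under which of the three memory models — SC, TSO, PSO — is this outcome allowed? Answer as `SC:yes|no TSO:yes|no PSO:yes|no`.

SC:yes TSO:yes PSO:yes

outcome vector order: (P0.a,P0.b,P3.a)
SC (10): 001; 002; 011; 012; 021; 022; 211; 212; 221; 222
TSO (10): 001; 002; 011; 012; 021; 022; 211; 212; 221; 222
PSO (12): 001; 002; 011; 012; 021; 022; 201; 202; 211; 212; 221; 222
target 002 ∈ {SC,TSO,PSO}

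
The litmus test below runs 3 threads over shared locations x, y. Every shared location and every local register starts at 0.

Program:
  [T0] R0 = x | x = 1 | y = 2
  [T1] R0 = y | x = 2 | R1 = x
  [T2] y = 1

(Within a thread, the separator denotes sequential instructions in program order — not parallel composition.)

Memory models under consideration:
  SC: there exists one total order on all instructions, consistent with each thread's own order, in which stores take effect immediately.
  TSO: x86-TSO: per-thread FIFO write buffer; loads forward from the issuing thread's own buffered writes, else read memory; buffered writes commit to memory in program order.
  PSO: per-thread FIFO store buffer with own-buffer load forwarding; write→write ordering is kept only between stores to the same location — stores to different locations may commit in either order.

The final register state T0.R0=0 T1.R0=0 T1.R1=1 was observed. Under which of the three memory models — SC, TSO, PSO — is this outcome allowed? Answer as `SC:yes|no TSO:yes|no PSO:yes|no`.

outcome vector order: (T0.R0,T1.R0,T1.R1)
SC: 9 outcomes — {0/0/1 0/0/2 0/1/1 0/1/2 0/2/2 2/0/1 2/0/2 2/1/1 2/1/2}
TSO: 9 outcomes — {0/0/1 0/0/2 0/1/1 0/1/2 0/2/2 2/0/1 2/0/2 2/1/1 2/1/2}
PSO: 10 outcomes — {0/0/1 0/0/2 0/1/1 0/1/2 0/2/1 0/2/2 2/0/1 2/0/2 2/1/1 2/1/2}
target 0/0/1 ∈ {SC,TSO,PSO}

SC:yes TSO:yes PSO:yes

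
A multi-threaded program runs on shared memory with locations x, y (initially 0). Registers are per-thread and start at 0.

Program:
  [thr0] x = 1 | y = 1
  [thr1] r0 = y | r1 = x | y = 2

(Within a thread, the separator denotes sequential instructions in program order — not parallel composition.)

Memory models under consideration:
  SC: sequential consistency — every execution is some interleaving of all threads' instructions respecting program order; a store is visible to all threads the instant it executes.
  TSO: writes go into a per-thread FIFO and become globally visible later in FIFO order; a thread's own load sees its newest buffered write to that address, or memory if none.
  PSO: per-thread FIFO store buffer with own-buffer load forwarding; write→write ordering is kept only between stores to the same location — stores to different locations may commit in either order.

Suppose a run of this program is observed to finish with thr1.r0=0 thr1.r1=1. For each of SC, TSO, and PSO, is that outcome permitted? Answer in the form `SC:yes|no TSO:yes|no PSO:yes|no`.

SC:yes TSO:yes PSO:yes

outcome vector order: (thr1.r0,thr1.r1)
SC: 3 outcomes — {(0,0); (0,1); (1,1)}
TSO: 3 outcomes — {(0,0); (0,1); (1,1)}
PSO: 4 outcomes — {(0,0); (0,1); (1,0); (1,1)}
target (0,1) ∈ {SC,TSO,PSO}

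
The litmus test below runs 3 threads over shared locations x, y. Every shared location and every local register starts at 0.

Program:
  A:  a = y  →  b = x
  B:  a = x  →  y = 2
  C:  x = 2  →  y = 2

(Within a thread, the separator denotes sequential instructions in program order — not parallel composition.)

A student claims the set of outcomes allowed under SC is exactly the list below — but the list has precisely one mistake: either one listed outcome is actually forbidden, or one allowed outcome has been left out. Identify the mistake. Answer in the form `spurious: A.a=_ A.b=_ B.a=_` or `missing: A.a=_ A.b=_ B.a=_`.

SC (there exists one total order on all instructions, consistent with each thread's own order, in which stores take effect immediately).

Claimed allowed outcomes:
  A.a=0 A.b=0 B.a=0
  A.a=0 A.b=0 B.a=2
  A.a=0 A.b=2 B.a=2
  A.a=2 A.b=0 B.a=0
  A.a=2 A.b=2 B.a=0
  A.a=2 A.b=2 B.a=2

missing: A.a=0 A.b=2 B.a=0

outcome vector order: (A.a,A.b,B.a)
SC: 7 outcomes — {(0,0,0) (0,0,2) (0,2,0) (0,2,2) (2,0,0) (2,2,0) (2,2,2)}
SC∖claimed = {(0,2,0)}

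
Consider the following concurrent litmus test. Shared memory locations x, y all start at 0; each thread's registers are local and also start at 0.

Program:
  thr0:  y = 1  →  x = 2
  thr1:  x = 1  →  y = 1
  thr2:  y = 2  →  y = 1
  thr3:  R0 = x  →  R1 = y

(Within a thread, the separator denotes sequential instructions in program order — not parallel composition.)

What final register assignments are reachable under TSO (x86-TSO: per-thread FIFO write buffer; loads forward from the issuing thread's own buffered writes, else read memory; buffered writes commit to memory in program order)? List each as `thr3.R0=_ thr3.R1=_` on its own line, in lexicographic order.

outcome vector order: (thr3.R0,thr3.R1)
|TSO outcomes| = 8

thr3.R0=0 thr3.R1=0
thr3.R0=0 thr3.R1=1
thr3.R0=0 thr3.R1=2
thr3.R0=1 thr3.R1=0
thr3.R0=1 thr3.R1=1
thr3.R0=1 thr3.R1=2
thr3.R0=2 thr3.R1=1
thr3.R0=2 thr3.R1=2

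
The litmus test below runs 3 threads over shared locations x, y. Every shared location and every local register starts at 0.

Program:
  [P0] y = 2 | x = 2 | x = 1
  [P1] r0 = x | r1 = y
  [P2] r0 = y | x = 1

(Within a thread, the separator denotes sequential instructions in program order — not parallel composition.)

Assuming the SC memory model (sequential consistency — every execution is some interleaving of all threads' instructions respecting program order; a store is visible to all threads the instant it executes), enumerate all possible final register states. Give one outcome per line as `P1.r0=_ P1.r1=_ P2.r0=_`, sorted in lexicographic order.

outcome vector order: (P1.r0,P1.r1,P2.r0)
|SC outcomes| = 9

P1.r0=0 P1.r1=0 P2.r0=0
P1.r0=0 P1.r1=0 P2.r0=2
P1.r0=0 P1.r1=2 P2.r0=0
P1.r0=0 P1.r1=2 P2.r0=2
P1.r0=1 P1.r1=0 P2.r0=0
P1.r0=1 P1.r1=2 P2.r0=0
P1.r0=1 P1.r1=2 P2.r0=2
P1.r0=2 P1.r1=2 P2.r0=0
P1.r0=2 P1.r1=2 P2.r0=2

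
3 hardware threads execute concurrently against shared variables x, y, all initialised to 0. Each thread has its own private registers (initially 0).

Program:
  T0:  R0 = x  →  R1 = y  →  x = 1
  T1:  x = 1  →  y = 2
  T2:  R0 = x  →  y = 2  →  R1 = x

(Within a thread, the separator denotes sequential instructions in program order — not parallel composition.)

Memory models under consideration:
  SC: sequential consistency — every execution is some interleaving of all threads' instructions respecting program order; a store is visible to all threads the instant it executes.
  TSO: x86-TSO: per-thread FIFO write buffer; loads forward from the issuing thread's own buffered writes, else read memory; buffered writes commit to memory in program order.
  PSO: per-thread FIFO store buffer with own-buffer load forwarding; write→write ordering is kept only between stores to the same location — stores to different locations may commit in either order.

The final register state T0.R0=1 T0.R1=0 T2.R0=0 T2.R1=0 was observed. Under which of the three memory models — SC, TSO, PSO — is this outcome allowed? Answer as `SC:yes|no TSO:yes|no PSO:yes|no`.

outcome vector order: (T0.R0,T0.R1,T2.R0,T2.R1)
under SC → 0000 0001 0011 0200 0201 0211 1001 1011 1200 1201 1211
under TSO → 0000 0001 0011 0200 0201 0211 1000 1001 1011 1200 1201 1211
under PSO → 0000 0001 0011 0200 0201 0211 1000 1001 1011 1200 1201 1211
target 1000 ∈ {TSO,PSO}

SC:no TSO:yes PSO:yes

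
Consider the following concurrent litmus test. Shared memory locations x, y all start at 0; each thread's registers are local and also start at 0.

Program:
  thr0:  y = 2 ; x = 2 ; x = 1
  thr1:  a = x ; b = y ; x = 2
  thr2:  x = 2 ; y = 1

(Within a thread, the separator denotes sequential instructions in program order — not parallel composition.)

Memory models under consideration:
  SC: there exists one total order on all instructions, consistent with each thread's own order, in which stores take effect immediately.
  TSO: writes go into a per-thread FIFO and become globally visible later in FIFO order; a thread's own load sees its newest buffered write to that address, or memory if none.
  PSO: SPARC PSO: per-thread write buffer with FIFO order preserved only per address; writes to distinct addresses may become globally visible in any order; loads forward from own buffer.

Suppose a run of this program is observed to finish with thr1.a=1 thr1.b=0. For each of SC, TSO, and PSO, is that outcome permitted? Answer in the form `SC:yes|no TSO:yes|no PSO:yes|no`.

SC:no TSO:no PSO:yes

outcome vector order: (thr1.a,thr1.b)
[SC] allowed = {<0 0>; <0 1>; <0 2>; <1 1>; <1 2>; <2 0>; <2 1>; <2 2>}
[TSO] allowed = {<0 0>; <0 1>; <0 2>; <1 1>; <1 2>; <2 0>; <2 1>; <2 2>}
[PSO] allowed = {<0 0>; <0 1>; <0 2>; <1 0>; <1 1>; <1 2>; <2 0>; <2 1>; <2 2>}
target <1 0> ∈ {PSO}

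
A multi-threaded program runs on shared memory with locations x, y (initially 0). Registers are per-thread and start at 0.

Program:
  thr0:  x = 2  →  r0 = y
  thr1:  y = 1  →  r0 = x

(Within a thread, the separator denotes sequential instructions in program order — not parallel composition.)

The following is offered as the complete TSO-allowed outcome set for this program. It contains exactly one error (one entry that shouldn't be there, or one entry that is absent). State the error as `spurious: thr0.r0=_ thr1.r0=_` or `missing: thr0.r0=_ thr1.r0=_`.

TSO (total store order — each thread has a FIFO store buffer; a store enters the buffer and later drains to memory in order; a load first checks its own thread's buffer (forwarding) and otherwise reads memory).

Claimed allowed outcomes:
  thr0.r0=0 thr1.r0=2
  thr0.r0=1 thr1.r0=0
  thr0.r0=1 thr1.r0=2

outcome vector order: (thr0.r0,thr1.r0)
TSO (4): (0,0), (0,2), (1,0), (1,2)
TSO∖claimed = {(0,0)}

missing: thr0.r0=0 thr1.r0=0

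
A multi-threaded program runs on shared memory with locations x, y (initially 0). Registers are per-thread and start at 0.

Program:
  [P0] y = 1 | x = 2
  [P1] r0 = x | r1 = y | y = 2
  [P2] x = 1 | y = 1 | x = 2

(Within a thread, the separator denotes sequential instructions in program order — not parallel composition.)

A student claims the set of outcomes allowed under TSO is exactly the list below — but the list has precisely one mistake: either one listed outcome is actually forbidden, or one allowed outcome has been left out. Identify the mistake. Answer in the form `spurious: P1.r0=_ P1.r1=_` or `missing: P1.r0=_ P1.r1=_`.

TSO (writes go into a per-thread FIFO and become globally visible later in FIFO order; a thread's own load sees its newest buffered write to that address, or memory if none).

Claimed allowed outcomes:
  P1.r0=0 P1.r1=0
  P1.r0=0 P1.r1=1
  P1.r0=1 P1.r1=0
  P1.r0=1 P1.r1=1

missing: P1.r0=2 P1.r1=1

outcome vector order: (P1.r0,P1.r1)
TSO: 5 outcomes — {(0,0), (0,1), (1,0), (1,1), (2,1)}
TSO∖claimed = {(2,1)}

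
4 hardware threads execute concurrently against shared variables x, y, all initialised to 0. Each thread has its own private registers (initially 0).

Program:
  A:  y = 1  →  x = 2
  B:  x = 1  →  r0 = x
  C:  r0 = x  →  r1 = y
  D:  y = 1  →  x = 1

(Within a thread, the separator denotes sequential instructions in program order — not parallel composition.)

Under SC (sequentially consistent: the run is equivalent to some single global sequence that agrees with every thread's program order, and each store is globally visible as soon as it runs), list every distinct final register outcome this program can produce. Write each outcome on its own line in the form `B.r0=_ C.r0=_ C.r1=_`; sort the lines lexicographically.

outcome vector order: (B.r0,C.r0,C.r1)
|SC outcomes| = 10

B.r0=1 C.r0=0 C.r1=0
B.r0=1 C.r0=0 C.r1=1
B.r0=1 C.r0=1 C.r1=0
B.r0=1 C.r0=1 C.r1=1
B.r0=1 C.r0=2 C.r1=1
B.r0=2 C.r0=0 C.r1=0
B.r0=2 C.r0=0 C.r1=1
B.r0=2 C.r0=1 C.r1=0
B.r0=2 C.r0=1 C.r1=1
B.r0=2 C.r0=2 C.r1=1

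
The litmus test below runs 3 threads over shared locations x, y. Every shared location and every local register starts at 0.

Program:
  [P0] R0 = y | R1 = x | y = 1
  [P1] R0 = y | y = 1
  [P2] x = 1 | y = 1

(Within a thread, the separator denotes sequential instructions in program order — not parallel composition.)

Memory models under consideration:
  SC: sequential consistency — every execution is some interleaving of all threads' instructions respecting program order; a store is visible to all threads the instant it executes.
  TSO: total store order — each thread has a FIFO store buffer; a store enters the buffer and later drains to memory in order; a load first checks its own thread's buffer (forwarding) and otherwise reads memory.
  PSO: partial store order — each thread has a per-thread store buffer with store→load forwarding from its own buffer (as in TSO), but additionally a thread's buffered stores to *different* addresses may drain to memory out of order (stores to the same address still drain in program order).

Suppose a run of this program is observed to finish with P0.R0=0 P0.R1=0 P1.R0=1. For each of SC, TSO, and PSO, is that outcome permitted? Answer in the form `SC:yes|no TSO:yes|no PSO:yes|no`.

SC:yes TSO:yes PSO:yes

outcome vector order: (P0.R0,P0.R1,P1.R0)
SC (7): 0/0/0 0/0/1 0/1/0 0/1/1 1/0/0 1/1/0 1/1/1
TSO (7): 0/0/0 0/0/1 0/1/0 0/1/1 1/0/0 1/1/0 1/1/1
PSO (8): 0/0/0 0/0/1 0/1/0 0/1/1 1/0/0 1/0/1 1/1/0 1/1/1
target 0/0/1 ∈ {SC,TSO,PSO}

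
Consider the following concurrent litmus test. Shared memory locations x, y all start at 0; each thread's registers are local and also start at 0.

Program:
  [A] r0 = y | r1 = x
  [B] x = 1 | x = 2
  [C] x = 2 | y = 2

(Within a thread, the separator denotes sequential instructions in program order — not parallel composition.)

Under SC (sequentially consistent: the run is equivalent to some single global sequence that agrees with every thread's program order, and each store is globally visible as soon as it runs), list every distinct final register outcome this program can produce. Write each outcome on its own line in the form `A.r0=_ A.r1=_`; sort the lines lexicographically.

A.r0=0 A.r1=0
A.r0=0 A.r1=1
A.r0=0 A.r1=2
A.r0=2 A.r1=1
A.r0=2 A.r1=2

outcome vector order: (A.r0,A.r1)
|SC outcomes| = 5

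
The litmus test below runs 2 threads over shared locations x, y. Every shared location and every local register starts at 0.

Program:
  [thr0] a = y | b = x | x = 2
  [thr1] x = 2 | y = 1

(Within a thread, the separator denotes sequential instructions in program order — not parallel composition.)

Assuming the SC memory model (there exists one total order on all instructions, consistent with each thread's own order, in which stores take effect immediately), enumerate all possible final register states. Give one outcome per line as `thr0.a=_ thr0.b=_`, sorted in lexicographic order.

outcome vector order: (thr0.a,thr0.b)
|SC outcomes| = 3

thr0.a=0 thr0.b=0
thr0.a=0 thr0.b=2
thr0.a=1 thr0.b=2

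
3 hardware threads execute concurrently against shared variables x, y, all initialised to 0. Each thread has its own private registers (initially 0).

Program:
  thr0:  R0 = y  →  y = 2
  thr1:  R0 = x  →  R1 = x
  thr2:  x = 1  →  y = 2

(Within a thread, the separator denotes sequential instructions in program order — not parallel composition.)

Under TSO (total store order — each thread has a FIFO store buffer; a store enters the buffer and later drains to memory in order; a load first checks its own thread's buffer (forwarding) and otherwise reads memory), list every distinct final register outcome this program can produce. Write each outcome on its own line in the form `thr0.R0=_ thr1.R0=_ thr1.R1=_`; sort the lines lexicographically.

outcome vector order: (thr0.R0,thr1.R0,thr1.R1)
|TSO outcomes| = 6

thr0.R0=0 thr1.R0=0 thr1.R1=0
thr0.R0=0 thr1.R0=0 thr1.R1=1
thr0.R0=0 thr1.R0=1 thr1.R1=1
thr0.R0=2 thr1.R0=0 thr1.R1=0
thr0.R0=2 thr1.R0=0 thr1.R1=1
thr0.R0=2 thr1.R0=1 thr1.R1=1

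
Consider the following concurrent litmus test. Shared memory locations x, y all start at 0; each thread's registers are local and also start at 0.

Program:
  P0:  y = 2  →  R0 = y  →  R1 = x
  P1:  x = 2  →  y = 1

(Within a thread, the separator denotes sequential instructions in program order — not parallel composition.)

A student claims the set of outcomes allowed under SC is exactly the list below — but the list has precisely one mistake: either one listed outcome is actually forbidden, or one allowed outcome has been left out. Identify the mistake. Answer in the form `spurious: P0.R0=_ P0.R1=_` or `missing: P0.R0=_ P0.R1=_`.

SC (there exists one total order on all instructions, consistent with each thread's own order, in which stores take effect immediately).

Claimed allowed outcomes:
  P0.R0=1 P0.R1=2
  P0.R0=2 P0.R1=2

outcome vector order: (P0.R0,P0.R1)
[SC] allowed = {12, 20, 22}
SC∖claimed = {20}

missing: P0.R0=2 P0.R1=0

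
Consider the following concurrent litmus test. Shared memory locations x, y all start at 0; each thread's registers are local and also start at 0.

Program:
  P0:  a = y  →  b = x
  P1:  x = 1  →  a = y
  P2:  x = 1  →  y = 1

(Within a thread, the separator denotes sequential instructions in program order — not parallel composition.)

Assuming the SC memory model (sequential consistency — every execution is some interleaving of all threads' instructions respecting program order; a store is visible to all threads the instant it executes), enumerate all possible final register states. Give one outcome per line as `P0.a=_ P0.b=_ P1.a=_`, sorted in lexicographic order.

P0.a=0 P0.b=0 P1.a=0
P0.a=0 P0.b=0 P1.a=1
P0.a=0 P0.b=1 P1.a=0
P0.a=0 P0.b=1 P1.a=1
P0.a=1 P0.b=1 P1.a=0
P0.a=1 P0.b=1 P1.a=1

outcome vector order: (P0.a,P0.b,P1.a)
|SC outcomes| = 6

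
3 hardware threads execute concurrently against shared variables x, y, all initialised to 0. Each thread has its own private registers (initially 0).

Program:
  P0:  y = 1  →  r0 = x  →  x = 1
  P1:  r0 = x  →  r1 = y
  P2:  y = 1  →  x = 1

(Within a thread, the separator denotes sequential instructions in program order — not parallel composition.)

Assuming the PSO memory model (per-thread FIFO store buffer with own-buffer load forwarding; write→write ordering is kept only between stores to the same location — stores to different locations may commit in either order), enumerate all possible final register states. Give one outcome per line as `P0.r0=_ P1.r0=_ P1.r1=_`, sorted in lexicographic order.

outcome vector order: (P0.r0,P1.r0,P1.r1)
|PSO outcomes| = 8

P0.r0=0 P1.r0=0 P1.r1=0
P0.r0=0 P1.r0=0 P1.r1=1
P0.r0=0 P1.r0=1 P1.r1=0
P0.r0=0 P1.r0=1 P1.r1=1
P0.r0=1 P1.r0=0 P1.r1=0
P0.r0=1 P1.r0=0 P1.r1=1
P0.r0=1 P1.r0=1 P1.r1=0
P0.r0=1 P1.r0=1 P1.r1=1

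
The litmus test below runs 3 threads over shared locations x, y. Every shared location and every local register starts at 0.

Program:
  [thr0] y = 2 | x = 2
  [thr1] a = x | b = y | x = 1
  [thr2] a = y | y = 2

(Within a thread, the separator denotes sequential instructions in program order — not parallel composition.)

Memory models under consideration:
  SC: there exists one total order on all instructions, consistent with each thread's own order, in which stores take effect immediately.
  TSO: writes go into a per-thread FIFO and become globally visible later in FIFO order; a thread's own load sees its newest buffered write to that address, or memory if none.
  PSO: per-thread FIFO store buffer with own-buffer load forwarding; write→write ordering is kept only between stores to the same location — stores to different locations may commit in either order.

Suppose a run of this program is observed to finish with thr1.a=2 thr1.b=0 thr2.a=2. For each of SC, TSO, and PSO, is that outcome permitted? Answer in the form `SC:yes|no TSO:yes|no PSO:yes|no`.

outcome vector order: (thr1.a,thr1.b,thr2.a)
under SC → 0/0/0; 0/0/2; 0/2/0; 0/2/2; 2/2/0; 2/2/2
under TSO → 0/0/0; 0/0/2; 0/2/0; 0/2/2; 2/2/0; 2/2/2
under PSO → 0/0/0; 0/0/2; 0/2/0; 0/2/2; 2/0/0; 2/0/2; 2/2/0; 2/2/2
target 2/0/2 ∈ {PSO}

SC:no TSO:no PSO:yes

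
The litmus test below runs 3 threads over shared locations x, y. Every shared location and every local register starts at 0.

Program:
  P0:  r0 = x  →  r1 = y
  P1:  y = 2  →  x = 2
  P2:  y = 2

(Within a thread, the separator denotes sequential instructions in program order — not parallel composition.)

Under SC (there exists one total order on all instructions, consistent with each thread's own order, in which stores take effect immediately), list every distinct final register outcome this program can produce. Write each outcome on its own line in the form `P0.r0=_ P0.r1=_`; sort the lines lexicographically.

P0.r0=0 P0.r1=0
P0.r0=0 P0.r1=2
P0.r0=2 P0.r1=2

outcome vector order: (P0.r0,P0.r1)
|SC outcomes| = 3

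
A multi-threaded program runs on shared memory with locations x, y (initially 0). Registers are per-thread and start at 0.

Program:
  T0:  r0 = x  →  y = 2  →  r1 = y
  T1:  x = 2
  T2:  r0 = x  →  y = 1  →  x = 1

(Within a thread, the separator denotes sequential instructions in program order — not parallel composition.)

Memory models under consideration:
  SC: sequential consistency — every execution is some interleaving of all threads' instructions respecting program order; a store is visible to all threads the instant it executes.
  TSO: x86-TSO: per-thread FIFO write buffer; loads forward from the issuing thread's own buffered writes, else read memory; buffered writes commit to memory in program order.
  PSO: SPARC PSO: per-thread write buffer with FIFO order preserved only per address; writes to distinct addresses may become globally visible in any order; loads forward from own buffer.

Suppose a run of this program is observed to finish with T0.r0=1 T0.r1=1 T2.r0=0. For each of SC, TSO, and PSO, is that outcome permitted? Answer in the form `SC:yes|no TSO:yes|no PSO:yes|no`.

SC:no TSO:no PSO:yes

outcome vector order: (T0.r0,T0.r1,T2.r0)
SC: 10 outcomes — {<0 1 0> <0 1 2> <0 2 0> <0 2 2> <1 2 0> <1 2 2> <2 1 0> <2 1 2> <2 2 0> <2 2 2>}
TSO: 10 outcomes — {<0 1 0> <0 1 2> <0 2 0> <0 2 2> <1 2 0> <1 2 2> <2 1 0> <2 1 2> <2 2 0> <2 2 2>}
PSO: 12 outcomes — {<0 1 0> <0 1 2> <0 2 0> <0 2 2> <1 1 0> <1 1 2> <1 2 0> <1 2 2> <2 1 0> <2 1 2> <2 2 0> <2 2 2>}
target <1 1 0> ∈ {PSO}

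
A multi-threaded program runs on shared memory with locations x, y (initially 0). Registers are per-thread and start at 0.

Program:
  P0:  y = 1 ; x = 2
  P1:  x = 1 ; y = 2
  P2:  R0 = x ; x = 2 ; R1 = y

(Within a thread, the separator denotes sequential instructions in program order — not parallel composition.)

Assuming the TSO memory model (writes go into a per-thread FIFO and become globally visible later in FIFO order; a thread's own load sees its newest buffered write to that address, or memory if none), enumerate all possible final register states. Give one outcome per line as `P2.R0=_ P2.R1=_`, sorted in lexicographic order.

P2.R0=0 P2.R1=0
P2.R0=0 P2.R1=1
P2.R0=0 P2.R1=2
P2.R0=1 P2.R1=0
P2.R0=1 P2.R1=1
P2.R0=1 P2.R1=2
P2.R0=2 P2.R1=1
P2.R0=2 P2.R1=2

outcome vector order: (P2.R0,P2.R1)
|TSO outcomes| = 8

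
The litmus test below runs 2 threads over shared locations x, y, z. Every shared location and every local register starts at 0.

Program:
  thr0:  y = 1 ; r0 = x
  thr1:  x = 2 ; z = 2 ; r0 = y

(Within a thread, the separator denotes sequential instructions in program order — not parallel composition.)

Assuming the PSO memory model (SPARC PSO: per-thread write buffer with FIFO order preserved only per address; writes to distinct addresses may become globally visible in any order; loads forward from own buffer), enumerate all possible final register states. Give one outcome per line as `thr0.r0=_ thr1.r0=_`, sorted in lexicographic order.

thr0.r0=0 thr1.r0=0
thr0.r0=0 thr1.r0=1
thr0.r0=2 thr1.r0=0
thr0.r0=2 thr1.r0=1

outcome vector order: (thr0.r0,thr1.r0)
|PSO outcomes| = 4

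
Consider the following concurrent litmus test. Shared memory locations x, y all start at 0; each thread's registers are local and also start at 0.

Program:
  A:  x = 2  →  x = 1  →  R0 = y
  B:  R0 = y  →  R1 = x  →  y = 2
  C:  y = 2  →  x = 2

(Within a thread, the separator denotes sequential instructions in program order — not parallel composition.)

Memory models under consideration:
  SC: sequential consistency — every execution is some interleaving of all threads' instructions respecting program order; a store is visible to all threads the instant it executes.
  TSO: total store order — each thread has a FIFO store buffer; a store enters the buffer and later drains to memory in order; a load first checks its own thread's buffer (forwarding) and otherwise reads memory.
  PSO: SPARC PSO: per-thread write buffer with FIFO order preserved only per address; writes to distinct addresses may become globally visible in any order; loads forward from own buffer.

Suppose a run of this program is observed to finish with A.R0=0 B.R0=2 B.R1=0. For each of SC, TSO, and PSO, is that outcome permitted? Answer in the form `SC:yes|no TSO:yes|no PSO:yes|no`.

SC:no TSO:yes PSO:yes

outcome vector order: (A.R0,B.R0,B.R1)
SC (11): (0,0,0) (0,0,1) (0,0,2) (0,2,1) (0,2,2) (2,0,0) (2,0,1) (2,0,2) (2,2,0) (2,2,1) (2,2,2)
TSO (12): (0,0,0) (0,0,1) (0,0,2) (0,2,0) (0,2,1) (0,2,2) (2,0,0) (2,0,1) (2,0,2) (2,2,0) (2,2,1) (2,2,2)
PSO (12): (0,0,0) (0,0,1) (0,0,2) (0,2,0) (0,2,1) (0,2,2) (2,0,0) (2,0,1) (2,0,2) (2,2,0) (2,2,1) (2,2,2)
target (0,2,0) ∈ {TSO,PSO}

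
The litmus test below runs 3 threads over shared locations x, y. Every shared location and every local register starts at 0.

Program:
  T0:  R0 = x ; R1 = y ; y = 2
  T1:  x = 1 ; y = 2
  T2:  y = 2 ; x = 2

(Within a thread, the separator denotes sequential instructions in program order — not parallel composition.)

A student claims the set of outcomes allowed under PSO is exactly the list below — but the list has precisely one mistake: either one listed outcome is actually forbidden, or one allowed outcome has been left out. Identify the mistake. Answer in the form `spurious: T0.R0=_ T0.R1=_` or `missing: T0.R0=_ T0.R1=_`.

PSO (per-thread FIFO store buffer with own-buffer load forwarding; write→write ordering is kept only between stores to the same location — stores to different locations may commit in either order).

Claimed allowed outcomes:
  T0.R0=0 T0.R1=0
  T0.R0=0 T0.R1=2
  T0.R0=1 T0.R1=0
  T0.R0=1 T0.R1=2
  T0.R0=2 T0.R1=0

outcome vector order: (T0.R0,T0.R1)
under PSO → 0/0, 0/2, 1/0, 1/2, 2/0, 2/2
PSO∖claimed = {2/2}

missing: T0.R0=2 T0.R1=2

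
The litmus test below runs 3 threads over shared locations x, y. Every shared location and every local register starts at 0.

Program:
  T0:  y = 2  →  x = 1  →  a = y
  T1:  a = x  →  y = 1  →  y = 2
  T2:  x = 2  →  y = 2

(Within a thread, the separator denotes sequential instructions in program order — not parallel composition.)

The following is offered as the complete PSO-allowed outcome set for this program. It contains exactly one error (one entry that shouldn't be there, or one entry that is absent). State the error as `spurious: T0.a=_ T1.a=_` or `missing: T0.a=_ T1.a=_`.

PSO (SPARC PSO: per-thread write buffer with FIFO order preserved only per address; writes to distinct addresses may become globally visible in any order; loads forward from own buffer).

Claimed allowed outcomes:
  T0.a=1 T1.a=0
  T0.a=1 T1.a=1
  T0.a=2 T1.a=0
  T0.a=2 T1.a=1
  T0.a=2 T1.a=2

missing: T0.a=1 T1.a=2

outcome vector order: (T0.a,T1.a)
PSO (6): 1/0, 1/1, 1/2, 2/0, 2/1, 2/2
PSO∖claimed = {1/2}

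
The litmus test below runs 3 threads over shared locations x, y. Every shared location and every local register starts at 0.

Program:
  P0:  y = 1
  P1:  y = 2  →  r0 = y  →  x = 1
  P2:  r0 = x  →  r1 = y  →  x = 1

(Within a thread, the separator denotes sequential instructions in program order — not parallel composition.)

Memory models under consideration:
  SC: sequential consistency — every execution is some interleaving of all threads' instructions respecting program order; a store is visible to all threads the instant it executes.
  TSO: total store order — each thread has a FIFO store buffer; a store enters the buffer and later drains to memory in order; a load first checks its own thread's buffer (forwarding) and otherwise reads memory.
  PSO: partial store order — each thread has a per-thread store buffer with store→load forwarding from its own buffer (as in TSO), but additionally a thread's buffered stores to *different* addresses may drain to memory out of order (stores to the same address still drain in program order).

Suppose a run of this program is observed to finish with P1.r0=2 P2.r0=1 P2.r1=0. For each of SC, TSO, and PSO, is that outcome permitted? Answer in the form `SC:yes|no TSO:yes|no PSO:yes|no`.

outcome vector order: (P1.r0,P2.r0,P2.r1)
[SC] allowed = {<1 0 0>; <1 0 1>; <1 0 2>; <1 1 1>; <2 0 0>; <2 0 1>; <2 0 2>; <2 1 1>; <2 1 2>}
[TSO] allowed = {<1 0 0>; <1 0 1>; <1 0 2>; <1 1 1>; <2 0 0>; <2 0 1>; <2 0 2>; <2 1 1>; <2 1 2>}
[PSO] allowed = {<1 0 0>; <1 0 1>; <1 0 2>; <1 1 1>; <2 0 0>; <2 0 1>; <2 0 2>; <2 1 0>; <2 1 1>; <2 1 2>}
target <2 1 0> ∈ {PSO}

SC:no TSO:no PSO:yes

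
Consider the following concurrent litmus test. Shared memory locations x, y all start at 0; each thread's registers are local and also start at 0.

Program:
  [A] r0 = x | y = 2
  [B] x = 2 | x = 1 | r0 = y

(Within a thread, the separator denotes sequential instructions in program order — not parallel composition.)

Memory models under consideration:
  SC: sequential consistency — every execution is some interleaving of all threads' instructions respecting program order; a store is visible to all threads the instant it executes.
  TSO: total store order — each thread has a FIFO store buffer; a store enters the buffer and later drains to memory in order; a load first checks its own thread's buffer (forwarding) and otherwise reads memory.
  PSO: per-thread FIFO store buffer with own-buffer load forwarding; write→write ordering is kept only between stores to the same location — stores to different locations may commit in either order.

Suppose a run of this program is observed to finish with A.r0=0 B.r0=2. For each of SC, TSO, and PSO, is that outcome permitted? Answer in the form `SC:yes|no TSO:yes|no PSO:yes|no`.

outcome vector order: (A.r0,B.r0)
[SC] allowed = {(0,0), (0,2), (1,0), (1,2), (2,0), (2,2)}
[TSO] allowed = {(0,0), (0,2), (1,0), (1,2), (2,0), (2,2)}
[PSO] allowed = {(0,0), (0,2), (1,0), (1,2), (2,0), (2,2)}
target (0,2) ∈ {SC,TSO,PSO}

SC:yes TSO:yes PSO:yes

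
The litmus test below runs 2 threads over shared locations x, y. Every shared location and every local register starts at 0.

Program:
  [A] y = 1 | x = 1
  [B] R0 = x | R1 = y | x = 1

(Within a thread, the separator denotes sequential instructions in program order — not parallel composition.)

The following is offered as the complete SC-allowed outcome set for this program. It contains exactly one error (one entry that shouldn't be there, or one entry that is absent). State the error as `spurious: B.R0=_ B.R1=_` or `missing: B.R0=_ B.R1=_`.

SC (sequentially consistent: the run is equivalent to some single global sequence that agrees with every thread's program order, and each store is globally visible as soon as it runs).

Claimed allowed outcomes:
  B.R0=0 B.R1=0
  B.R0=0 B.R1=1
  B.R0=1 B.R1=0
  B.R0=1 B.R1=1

outcome vector order: (B.R0,B.R1)
[SC] allowed = {<0 0>, <0 1>, <1 1>}
claimed∖SC = {<1 0>}

spurious: B.R0=1 B.R1=0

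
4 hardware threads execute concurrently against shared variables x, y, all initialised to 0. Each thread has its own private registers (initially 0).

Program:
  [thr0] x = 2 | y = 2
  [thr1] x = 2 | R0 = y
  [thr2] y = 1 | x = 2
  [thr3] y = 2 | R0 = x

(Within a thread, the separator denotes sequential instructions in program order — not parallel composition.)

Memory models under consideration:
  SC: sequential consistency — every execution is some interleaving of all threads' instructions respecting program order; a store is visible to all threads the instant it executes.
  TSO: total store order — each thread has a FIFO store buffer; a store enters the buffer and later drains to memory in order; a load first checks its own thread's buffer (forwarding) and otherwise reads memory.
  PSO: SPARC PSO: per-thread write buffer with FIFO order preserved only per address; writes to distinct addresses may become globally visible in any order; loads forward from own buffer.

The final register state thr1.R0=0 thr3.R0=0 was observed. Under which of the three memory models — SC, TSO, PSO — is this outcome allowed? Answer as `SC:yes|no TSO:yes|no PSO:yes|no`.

outcome vector order: (thr1.R0,thr3.R0)
SC (5): (0,2) (1,0) (1,2) (2,0) (2,2)
TSO (6): (0,0) (0,2) (1,0) (1,2) (2,0) (2,2)
PSO (6): (0,0) (0,2) (1,0) (1,2) (2,0) (2,2)
target (0,0) ∈ {TSO,PSO}

SC:no TSO:yes PSO:yes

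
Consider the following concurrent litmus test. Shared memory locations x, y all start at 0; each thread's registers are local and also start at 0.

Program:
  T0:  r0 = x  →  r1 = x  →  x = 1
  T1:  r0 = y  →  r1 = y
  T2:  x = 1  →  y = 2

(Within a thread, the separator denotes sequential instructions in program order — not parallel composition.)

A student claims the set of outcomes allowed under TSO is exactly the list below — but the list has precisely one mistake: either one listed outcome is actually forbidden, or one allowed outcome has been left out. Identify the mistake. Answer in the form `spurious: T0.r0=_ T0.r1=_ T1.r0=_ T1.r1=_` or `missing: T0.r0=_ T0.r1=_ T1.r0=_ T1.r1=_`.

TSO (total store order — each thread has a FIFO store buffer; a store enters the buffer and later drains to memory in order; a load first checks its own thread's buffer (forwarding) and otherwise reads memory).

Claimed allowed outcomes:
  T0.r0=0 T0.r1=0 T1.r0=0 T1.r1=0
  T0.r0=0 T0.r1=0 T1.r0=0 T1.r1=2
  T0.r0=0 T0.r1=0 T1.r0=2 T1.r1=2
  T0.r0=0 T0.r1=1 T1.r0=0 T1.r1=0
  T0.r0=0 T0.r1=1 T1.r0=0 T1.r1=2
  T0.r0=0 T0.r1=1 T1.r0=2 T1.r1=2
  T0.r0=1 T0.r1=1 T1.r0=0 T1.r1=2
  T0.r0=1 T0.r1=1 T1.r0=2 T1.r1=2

outcome vector order: (T0.r0,T0.r1,T1.r0,T1.r1)
TSO (9): 0000, 0002, 0022, 0100, 0102, 0122, 1100, 1102, 1122
TSO∖claimed = {1100}

missing: T0.r0=1 T0.r1=1 T1.r0=0 T1.r1=0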